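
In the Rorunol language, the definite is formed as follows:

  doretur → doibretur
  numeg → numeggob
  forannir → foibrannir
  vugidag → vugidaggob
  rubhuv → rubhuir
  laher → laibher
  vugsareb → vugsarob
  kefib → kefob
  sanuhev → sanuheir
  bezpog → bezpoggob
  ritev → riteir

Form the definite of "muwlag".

"muwlag" ends in -g. The stems ending in -g (numeg → numeggob, bezpog → bezpoggob, vugidag → vugidaggob) double the final consonant and add -ob.
The other patterns: stems ending in -b change the last vowel to 'o'; stems ending in -r insert -ib- after the first vowel; stems ending in -v drop the final letter and add -ir.
So muwlag → muwlaggob.

muwlaggob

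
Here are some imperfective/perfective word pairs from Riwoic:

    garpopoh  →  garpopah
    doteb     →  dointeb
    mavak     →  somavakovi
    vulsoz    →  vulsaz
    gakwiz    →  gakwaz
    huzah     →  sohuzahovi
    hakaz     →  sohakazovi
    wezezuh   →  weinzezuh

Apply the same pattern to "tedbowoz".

garpopoh and huzah both end in -h yet inflect differently (garpopah, sohuzahovi), so the final letter is not what conditions the rule; the last vowel is.
"tedbowoz" has last vowel 'o'. The stems whose last vowel is 'o' (vulsoz → vulsaz, garpopoh → garpopah) change the last vowel to 'a'.
So tedbowoz → tedbowaz.

tedbowaz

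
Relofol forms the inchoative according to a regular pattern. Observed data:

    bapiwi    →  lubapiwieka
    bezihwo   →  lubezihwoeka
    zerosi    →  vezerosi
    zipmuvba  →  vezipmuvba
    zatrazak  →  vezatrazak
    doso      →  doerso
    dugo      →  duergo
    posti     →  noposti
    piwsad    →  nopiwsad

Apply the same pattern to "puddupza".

nopuddupza

bapiwi and zerosi both end in -i yet inflect differently (lubapiwieka, vezerosi), so the final letter is not what conditions the rule; the first letter is.
"puddupza" begins with p-. The stems beginning with p- (posti → noposti, piwsad → nopiwsad) add the prefix no-.
So puddupza → nopuddupza.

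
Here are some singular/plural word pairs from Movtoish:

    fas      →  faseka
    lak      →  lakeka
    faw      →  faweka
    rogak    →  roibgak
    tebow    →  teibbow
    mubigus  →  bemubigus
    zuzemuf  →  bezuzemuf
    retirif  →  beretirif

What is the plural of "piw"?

"piw" has 1 vowel. The stems with 1 vowel (fas → faseka, lak → lakeka, faw → faweka) add -eka.
So piw → piweka.

piweka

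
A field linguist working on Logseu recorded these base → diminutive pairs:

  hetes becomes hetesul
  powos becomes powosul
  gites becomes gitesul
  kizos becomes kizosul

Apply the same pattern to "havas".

Every pair shown (hetes → hetesul, powos → powosul, gites → gitesul, …) follows the same rule: add -ul.
So havas → havasul.

havasul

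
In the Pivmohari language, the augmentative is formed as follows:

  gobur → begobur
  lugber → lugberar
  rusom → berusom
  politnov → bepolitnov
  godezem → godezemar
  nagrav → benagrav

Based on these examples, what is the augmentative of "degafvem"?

"degafvem" has last vowel 'e'. The stems whose last vowel is 'e' (lugber → lugberar, godezem → godezemar) add -ar.
The other pattern: stems whose last vowel is 'a', 'o' or 'u' add the prefix be-.
So degafvem → degafvemar.

degafvemar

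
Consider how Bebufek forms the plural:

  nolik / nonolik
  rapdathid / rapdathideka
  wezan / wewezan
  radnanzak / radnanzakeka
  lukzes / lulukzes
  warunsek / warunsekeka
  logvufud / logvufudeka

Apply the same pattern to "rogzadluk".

rogzadlukeka

radnanzak and nolik both end in -k yet inflect differently (radnanzakeka, nonolik), so the final letter is not what conditions the rule; the number of vowels is.
"rogzadluk" has 3 vowels. The stems with 3 vowels (logvufud → logvufudeka, radnanzak → radnanzakeka, rapdathid → rapdathideka) add -eka.
The other pattern: stems with 2 vowels repeat the first consonant+vowel as a prefix.
So rogzadluk → rogzadlukeka.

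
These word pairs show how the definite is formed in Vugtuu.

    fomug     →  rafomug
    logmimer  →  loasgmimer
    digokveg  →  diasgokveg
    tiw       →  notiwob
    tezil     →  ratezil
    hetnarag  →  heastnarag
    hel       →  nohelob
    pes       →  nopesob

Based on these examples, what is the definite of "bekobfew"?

beaskobfew

hel and tezil both end in -l yet inflect differently (nohelob, ratezil), so the final letter is not what conditions the rule; the number of vowels is.
"bekobfew" has 3 vowels. The stems with 3 vowels (digokveg → diasgokveg, logmimer → loasgmimer, hetnarag → heastnarag) insert -as- after the first vowel.
The other patterns: stems with 1 vowel add no- … -ob around the stem; stems with 2 vowels add the prefix ra-.
So bekobfew → beaskobfew.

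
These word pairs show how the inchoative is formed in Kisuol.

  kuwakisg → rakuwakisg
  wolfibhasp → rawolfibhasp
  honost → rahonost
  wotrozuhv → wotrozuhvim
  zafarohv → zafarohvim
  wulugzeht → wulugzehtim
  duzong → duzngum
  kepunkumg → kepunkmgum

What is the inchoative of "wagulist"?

"wagulist" has second-to-last letter 's'. The stems whose second-to-last letter is 's' (kuwakisg → rakuwakisg, wolfibhasp → rawolfibhasp, honost → rahonost) add the prefix ra-.
So wagulist → rawagulist.

rawagulist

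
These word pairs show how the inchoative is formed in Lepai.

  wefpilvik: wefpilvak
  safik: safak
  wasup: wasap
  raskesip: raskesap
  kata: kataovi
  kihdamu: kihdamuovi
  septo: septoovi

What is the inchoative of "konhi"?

wasup and kihdamu both have last vowel 'u' yet inflect differently (wasap, kihdamuovi), so the last vowel is not what conditions the rule; whether the stem ends in a vowel or a consonant is.
"konhi" ends in a vowel. The stems ending in a vowel (kata → kataovi, kihdamu → kihdamuovi, septo → septoovi) add -ovi.
The other pattern: stems ending in a consonant change the last vowel to 'a'.
So konhi → konhiovi.

konhiovi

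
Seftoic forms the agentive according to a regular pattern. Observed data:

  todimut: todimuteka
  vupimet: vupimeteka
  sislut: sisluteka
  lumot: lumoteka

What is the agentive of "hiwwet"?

Every pair shown (todimut → todimuteka, vupimet → vupimeteka, sislut → sisluteka, …) follows the same rule: add -eka.
So hiwwet → hiwweteka.

hiwweteka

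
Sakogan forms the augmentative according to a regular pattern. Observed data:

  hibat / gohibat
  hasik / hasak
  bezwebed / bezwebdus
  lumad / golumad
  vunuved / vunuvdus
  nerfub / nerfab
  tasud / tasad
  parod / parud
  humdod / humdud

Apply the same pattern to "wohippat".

gowohippat

lumad and humdod both end in -d yet inflect differently (golumad, humdud), so the final letter is not what conditions the rule; the last vowel is.
"wohippat" has last vowel 'a'. The stems whose last vowel is 'a' (lumad → golumad, hibat → gohibat) add the prefix go-.
So wohippat → gowohippat.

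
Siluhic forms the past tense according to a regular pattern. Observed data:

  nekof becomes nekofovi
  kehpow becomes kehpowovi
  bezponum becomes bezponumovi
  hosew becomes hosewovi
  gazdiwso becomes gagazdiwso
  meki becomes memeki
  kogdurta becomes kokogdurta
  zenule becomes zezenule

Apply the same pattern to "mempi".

memempi

nekof and gazdiwso both have last vowel 'o' yet inflect differently (nekofovi, gagazdiwso), so the last vowel is not what conditions the rule; whether the stem ends in a vowel or a consonant is.
"mempi" ends in a vowel. The stems ending in a vowel (gazdiwso → gagazdiwso, meki → memeki, kogdurta → kokogdurta) repeat the first consonant+vowel as a prefix.
So mempi → memempi.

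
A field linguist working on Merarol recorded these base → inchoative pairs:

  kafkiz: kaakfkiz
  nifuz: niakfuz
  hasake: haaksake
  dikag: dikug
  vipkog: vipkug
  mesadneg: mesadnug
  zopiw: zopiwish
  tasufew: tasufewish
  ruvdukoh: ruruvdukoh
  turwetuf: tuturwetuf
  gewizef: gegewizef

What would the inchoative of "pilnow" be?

hasake and mesadneg both have last vowel 'e' yet inflect differently (haaksake, mesadnug), so the last vowel is not what conditions the rule; the final letter is.
"pilnow" ends in -w. The stems ending in -w (zopiw → zopiwish, tasufew → tasufewish) add -ish.
So pilnow → pilnowish.

pilnowish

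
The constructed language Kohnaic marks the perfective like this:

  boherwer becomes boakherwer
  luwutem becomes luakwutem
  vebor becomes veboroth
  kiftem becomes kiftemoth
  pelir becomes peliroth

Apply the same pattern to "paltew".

paltewoth

"paltew" has 2 vowels. The stems with 2 vowels (vebor → veboroth, kiftem → kiftemoth, pelir → peliroth) add -oth.
So paltew → paltewoth.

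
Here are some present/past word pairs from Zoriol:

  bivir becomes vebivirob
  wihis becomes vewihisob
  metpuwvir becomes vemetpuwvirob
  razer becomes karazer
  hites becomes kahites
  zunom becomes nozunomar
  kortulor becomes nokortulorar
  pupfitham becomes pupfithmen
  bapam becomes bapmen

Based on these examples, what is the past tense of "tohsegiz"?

bivir and razer both end in -r yet inflect differently (vebivirob, karazer), so the final letter is not what conditions the rule; the last vowel is.
"tohsegiz" has last vowel 'i'. The stems whose last vowel is 'i' (bivir → vebivirob, wihis → vewihisob, metpuwvir → vemetpuwvirob) add ve- … -ob around the stem.
So tohsegiz → vetohsegizob.

vetohsegizob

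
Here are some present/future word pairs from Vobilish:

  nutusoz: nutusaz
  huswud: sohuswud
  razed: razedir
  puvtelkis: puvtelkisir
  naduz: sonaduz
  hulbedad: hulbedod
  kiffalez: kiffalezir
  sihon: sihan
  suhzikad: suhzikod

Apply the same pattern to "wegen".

wegenir

naduz and nutusoz both end in -z yet inflect differently (sonaduz, nutusaz), so the final letter is not what conditions the rule; the last vowel is.
"wegen" has last vowel 'e'. The stems whose last vowel is 'e' (razed → razedir, kiffalez → kiffalezir) add -ir.
So wegen → wegenir.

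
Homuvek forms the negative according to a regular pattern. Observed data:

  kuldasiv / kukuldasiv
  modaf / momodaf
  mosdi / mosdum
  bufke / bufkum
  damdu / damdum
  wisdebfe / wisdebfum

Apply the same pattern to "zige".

kuldasiv and mosdi both have last vowel 'i' yet inflect differently (kukuldasiv, mosdum), so the last vowel is not what conditions the rule; whether the stem ends in a vowel or a consonant is.
"zige" ends in a vowel. The stems ending in a vowel (mosdi → mosdum, bufke → bufkum, damdu → damdum) drop the final letter and add -um.
The other pattern: stems ending in a consonant repeat the first consonant+vowel as a prefix.
So zige → zigum.

zigum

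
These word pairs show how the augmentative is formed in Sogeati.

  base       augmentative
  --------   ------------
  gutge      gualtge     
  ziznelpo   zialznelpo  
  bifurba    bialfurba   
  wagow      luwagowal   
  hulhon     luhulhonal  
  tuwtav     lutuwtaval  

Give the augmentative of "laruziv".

ziznelpo and wagow both have last vowel 'o' yet inflect differently (zialznelpo, luwagowal), so the last vowel is not what conditions the rule; whether the stem ends in a vowel or a consonant is.
"laruziv" ends in a consonant. The stems ending in a consonant (wagow → luwagowal, hulhon → luhulhonal, tuwtav → lutuwtaval) add lu- … -al around the stem.
The other pattern: stems ending in a vowel insert -al- after the first vowel.
So laruziv → lularuzival.

lularuzival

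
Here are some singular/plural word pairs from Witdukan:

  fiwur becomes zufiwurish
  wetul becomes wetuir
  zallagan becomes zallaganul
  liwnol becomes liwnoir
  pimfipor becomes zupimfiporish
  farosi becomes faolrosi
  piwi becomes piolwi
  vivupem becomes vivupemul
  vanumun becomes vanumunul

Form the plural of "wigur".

"wigur" ends in -r. The stems ending in -r (fiwur → zufiwurish, pimfipor → zupimfiporish) add zu- … -ish around the stem.
The other patterns: stems ending in -l drop the final letter and add -ir; stems ending in -i insert -ol- after the first vowel; stems ending in -m or -n add -ul.
So wigur → zuwigurish.

zuwigurish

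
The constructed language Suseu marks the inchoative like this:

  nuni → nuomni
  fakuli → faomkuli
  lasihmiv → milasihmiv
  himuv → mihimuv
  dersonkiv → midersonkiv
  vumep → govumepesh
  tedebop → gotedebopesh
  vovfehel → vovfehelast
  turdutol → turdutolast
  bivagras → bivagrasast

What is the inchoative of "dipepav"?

nuni and lasihmiv both have last vowel 'i' yet inflect differently (nuomni, milasihmiv), so the last vowel is not what conditions the rule; the final letter is.
"dipepav" ends in -v. The stems ending in -v (lasihmiv → milasihmiv, himuv → mihimuv, dersonkiv → midersonkiv) add the prefix mi-.
The other patterns: stems ending in -i insert -om- after the first vowel; stems ending in -p add go- … -esh around the stem; stems ending in -l or -s add -ast.
So dipepav → midipepav.

midipepav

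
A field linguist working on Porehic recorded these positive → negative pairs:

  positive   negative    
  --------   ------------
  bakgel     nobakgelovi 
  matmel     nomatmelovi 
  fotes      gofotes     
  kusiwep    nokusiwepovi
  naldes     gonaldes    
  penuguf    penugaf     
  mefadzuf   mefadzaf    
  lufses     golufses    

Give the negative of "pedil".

naldes and bakgel both have last vowel 'e' yet inflect differently (gonaldes, nobakgelovi), so the last vowel is not what conditions the rule; the final letter is.
"pedil" ends in -l. The stems ending in -l (bakgel → nobakgelovi, matmel → nomatmelovi) add no- … -ovi around the stem.
The other patterns: stems ending in -f change the last vowel to 'a'; stems ending in -s add the prefix go-.
So pedil → nopedilovi.

nopedilovi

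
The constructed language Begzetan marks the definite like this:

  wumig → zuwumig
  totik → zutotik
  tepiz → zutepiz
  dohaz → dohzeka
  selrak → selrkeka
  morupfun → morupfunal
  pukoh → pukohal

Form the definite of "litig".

tepiz and dohaz both end in -z yet inflect differently (zutepiz, dohzeka), so the final letter is not what conditions the rule; the last vowel is.
"litig" has last vowel 'i'. The stems whose last vowel is 'i' (wumig → zuwumig, totik → zutotik, tepiz → zutepiz) add the prefix zu-.
The other patterns: stems whose last vowel is 'a' delete the last vowel and add -eka; stems whose last vowel is 'o' or 'u' add -al.
So litig → zulitig.

zulitig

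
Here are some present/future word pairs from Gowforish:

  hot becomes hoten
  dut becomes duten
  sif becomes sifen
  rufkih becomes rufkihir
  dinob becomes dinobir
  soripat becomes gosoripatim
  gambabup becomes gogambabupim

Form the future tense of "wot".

woten

hot and soripat both end in -t yet inflect differently (hoten, gosoripatim), so the final letter is not what conditions the rule; the number of vowels is.
"wot" has 1 vowel. The stems with 1 vowel (hot → hoten, dut → duten, sif → sifen) add -en.
The other patterns: stems with 2 vowels add -ir; stems with 3 vowels add go- … -im around the stem.
So wot → woten.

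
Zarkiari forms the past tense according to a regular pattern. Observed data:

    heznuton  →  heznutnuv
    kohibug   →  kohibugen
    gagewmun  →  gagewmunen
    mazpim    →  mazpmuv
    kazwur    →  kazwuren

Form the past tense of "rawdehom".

gagewmun and heznuton both end in -n yet inflect differently (gagewmunen, heznutnuv), so the final letter is not what conditions the rule; the last vowel is.
"rawdehom" has last vowel 'o'. The one such stem in the data (heznuton → heznutnuv) deletes the last vowel and adds -uv (as does mazpim), so the same rule applies.
So rawdehom → rawdehmuv.

rawdehmuv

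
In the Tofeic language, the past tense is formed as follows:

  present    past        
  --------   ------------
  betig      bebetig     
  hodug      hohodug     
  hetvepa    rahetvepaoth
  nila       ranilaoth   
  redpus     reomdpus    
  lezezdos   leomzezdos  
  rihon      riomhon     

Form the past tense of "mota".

"mota" ends in -a. The stems ending in -a (hetvepa → rahetvepaoth, nila → ranilaoth) add ra- … -oth around the stem.
The other patterns: stems ending in -g repeat the first consonant+vowel as a prefix; stems ending in -n or -s insert -om- after the first vowel.
So mota → ramotaoth.

ramotaoth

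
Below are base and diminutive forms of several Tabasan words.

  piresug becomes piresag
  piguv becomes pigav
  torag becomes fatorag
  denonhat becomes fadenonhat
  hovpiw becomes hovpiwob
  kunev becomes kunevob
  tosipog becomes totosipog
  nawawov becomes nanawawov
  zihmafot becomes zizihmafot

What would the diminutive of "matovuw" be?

matovaw

piresug and torag both end in -g yet inflect differently (piresag, fatorag), so the final letter is not what conditions the rule; the last vowel is.
"matovuw" has last vowel 'u'. The stems whose last vowel is 'u' (piresug → piresag, piguv → pigav) change the last vowel to 'a'.
So matovuw → matovaw.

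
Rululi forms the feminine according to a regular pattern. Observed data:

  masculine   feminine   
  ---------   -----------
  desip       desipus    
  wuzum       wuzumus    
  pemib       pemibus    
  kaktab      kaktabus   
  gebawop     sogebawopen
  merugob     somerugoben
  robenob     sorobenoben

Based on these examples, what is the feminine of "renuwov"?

sorenuwoven

gebawop and desip both end in -p yet inflect differently (sogebawopen, desipus), so the final letter is not what conditions the rule; the last vowel is.
"renuwov" has last vowel 'o'. The stems whose last vowel is 'o' (gebawop → sogebawopen, merugob → somerugoben, robenob → sorobenoben) add so- … -en around the stem.
The other pattern: stems whose last vowel is 'a', 'i' or 'u' add -us.
So renuwov → sorenuwoven.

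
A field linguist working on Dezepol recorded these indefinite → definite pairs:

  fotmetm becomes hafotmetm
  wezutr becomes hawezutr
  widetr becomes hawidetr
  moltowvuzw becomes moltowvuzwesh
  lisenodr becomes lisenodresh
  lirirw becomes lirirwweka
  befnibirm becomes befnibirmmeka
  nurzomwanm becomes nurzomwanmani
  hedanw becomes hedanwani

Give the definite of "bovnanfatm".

wezutr and lisenodr both end in -r yet inflect differently (hawezutr, lisenodresh), so the final letter is not what conditions the rule; the second-to-last letter is.
"bovnanfatm" has second-to-last letter 't'. The stems whose second-to-last letter is 't' (fotmetm → hafotmetm, wezutr → hawezutr, widetr → hawidetr) add the prefix ha-.
The other patterns: stems whose second-to-last letter is 'd' or 'z' add -esh; stems whose second-to-last letter is 'r' double the final consonant and add -eka; stems whose second-to-last letter is 'n' add -ani.
So bovnanfatm → habovnanfatm.

habovnanfatm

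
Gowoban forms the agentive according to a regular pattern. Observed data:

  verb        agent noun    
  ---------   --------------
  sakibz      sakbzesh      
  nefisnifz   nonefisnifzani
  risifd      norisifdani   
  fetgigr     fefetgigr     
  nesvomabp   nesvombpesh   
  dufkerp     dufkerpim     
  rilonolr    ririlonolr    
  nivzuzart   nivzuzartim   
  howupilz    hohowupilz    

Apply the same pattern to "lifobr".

nefisnifz and sakibz both end in -z yet inflect differently (nonefisnifzani, sakbzesh), so the final letter is not what conditions the rule; the second-to-last letter is.
"lifobr" has second-to-last letter 'b'. The stems whose second-to-last letter is 'b' (sakibz → sakbzesh, nesvomabp → nesvombpesh) delete the last vowel and add -esh.
The other patterns: stems whose second-to-last letter is 'f' add no- … -ani around the stem; stems whose second-to-last letter is 'g' or 'l' repeat the first consonant+vowel as a prefix; stems whose second-to-last letter is 'r' add -im.
So lifobr → lifbresh.

lifbresh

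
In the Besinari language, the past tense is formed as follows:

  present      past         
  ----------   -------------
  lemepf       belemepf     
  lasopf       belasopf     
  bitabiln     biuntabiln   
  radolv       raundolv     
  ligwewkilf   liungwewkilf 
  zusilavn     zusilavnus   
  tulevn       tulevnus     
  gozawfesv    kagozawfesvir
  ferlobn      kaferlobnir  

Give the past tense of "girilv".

lemepf and ligwewkilf both end in -f yet inflect differently (belemepf, liungwewkilf), so the final letter is not what conditions the rule; the second-to-last letter is.
"girilv" has second-to-last letter 'l'. The stems whose second-to-last letter is 'l' (bitabiln → biuntabiln, radolv → raundolv, ligwewkilf → liungwewkilf) insert -un- after the first vowel.
So girilv → giunrilv.

giunrilv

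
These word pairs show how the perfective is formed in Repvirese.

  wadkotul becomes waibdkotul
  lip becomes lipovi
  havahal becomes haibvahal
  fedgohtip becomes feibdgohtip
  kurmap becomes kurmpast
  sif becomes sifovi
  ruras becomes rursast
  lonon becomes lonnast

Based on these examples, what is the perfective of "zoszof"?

zoszfast

"zoszof" has 2 vowels. The stems with 2 vowels (ruras → rursast, lonon → lonnast, kurmap → kurmpast) delete the last vowel and add -ast.
So zoszof → zoszfast.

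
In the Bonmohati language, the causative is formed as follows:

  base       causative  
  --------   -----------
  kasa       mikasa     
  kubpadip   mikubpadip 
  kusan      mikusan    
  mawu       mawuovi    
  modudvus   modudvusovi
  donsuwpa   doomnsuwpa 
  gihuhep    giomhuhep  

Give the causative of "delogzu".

deomlogzu

kasa and donsuwpa both end in -a yet inflect differently (mikasa, doomnsuwpa), so the final letter is not what conditions the rule; the first letter is.
"delogzu" begins with d-. The one such stem in the data (donsuwpa → doomnsuwpa) inserts -om- after the first vowel (as does gihuhep), so the same rule applies.
The other patterns: stems beginning with k- add the prefix mi-; stems beginning with m- add -ovi.
So delogzu → deomlogzu.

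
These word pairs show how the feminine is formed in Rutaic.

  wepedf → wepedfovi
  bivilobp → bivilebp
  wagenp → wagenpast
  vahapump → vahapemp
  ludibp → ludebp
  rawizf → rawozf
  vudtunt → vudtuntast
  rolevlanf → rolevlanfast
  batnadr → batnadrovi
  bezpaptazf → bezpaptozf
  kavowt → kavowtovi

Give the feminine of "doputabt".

"doputabt" has second-to-last letter 'b'. The stems whose second-to-last letter is 'b' (bivilobp → bivilebp, ludibp → ludebp) change the last vowel to 'e'.
The other patterns: stems whose second-to-last letter is 'n' add -ast; stems whose second-to-last letter is 'd' or 'w' add -ovi; stems whose second-to-last letter is 'z' change the last vowel to 'o'.
So doputabt → doputebt.

doputebt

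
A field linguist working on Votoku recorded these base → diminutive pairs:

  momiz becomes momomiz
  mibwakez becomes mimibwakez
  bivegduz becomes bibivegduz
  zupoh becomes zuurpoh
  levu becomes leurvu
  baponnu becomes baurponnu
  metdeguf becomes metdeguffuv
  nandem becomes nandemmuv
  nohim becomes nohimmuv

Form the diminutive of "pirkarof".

pirkaroffuv

bivegduz and levu both have last vowel 'u' yet inflect differently (bibivegduz, leurvu), so the last vowel is not what conditions the rule; the final letter is.
"pirkarof" ends in -f. The one such stem in the data (metdeguf → metdeguffuv) doubles the final consonant and adds -uv (as do nandem, nohim), so the same rule applies.
So pirkarof → pirkaroffuv.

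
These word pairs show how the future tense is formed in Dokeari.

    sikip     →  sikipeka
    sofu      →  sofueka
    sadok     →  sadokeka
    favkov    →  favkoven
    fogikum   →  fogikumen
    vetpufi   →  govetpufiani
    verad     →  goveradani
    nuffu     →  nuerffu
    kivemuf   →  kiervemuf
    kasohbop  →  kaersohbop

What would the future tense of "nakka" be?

"nakka" begins with n-. The one such stem in the data (nuffu → nuerffu) inserts -er- after the first vowel (as do kivemuf, kasohbop), so the same rule applies.
The other patterns: stems beginning with s- add -eka; stems beginning with f- add -en; stems beginning with v- add go- … -ani around the stem.
So nakka → naerkka.

naerkka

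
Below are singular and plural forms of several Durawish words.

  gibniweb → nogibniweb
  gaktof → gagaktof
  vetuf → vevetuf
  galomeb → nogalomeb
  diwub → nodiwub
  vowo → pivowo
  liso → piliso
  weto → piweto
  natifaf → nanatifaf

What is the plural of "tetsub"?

notetsub

vetuf and diwub both have last vowel 'u' yet inflect differently (vevetuf, nodiwub), so the last vowel is not what conditions the rule; the final letter is.
"tetsub" ends in -b. The stems ending in -b (gibniweb → nogibniweb, diwub → nodiwub, galomeb → nogalomeb) add the prefix no-.
The other patterns: stems ending in -f repeat the first consonant+vowel as a prefix; stems ending in -o add the prefix pi-.
So tetsub → notetsub.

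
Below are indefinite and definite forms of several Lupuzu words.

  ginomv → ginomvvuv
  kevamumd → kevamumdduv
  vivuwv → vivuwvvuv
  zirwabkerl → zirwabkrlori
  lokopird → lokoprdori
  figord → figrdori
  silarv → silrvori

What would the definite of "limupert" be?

limuprtori

silarv and ginomv both end in -v yet inflect differently (silrvori, ginomvvuv), so the final letter is not what conditions the rule; the second-to-last letter is.
"limupert" has second-to-last letter 'r'. The stems whose second-to-last letter is 'r' (zirwabkerl → zirwabkrlori, figord → figrdori, silarv → silrvori) delete the last vowel and add -ori.
The other pattern: stems whose second-to-last letter is 'm' or 'w' double the final consonant and add -uv.
So limupert → limuprtori.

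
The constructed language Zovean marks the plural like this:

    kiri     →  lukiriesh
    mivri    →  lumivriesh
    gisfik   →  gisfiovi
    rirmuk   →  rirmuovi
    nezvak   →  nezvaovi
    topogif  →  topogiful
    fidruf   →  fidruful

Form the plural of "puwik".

puwiovi

"puwik" ends in -k. The stems ending in -k (gisfik → gisfiovi, rirmuk → rirmuovi, nezvak → nezvaovi) drop the final letter and add -ovi.
So puwik → puwiovi.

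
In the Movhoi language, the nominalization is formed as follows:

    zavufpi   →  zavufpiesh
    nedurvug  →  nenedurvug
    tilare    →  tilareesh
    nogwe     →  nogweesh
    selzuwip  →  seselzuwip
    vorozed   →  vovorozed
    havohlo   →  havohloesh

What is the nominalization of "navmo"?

navmoesh

"navmo" ends in a vowel. The stems ending in a vowel (zavufpi → zavufpiesh, havohlo → havohloesh, tilare → tilareesh) add -esh.
The other pattern: stems ending in a consonant repeat the first consonant+vowel as a prefix.
So navmo → navmoesh.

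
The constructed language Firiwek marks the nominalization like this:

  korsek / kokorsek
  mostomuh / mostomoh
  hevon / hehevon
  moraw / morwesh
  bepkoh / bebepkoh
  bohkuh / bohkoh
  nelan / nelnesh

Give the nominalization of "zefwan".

zefwnesh

"zefwan" has last vowel 'a'. The stems whose last vowel is 'a' (nelan → nelnesh, moraw → morwesh) delete the last vowel and add -esh.
The other patterns: stems whose last vowel is 'u' change the last vowel to 'o'; stems whose last vowel is 'e' or 'o' repeat the first consonant+vowel as a prefix.
So zefwan → zefwnesh.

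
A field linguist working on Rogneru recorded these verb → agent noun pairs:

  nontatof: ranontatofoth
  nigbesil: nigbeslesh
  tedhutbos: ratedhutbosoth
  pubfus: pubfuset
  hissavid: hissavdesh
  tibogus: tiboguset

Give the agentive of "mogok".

ramogokoth

pubfus and tedhutbos both end in -s yet inflect differently (pubfuset, ratedhutbosoth), so the final letter is not what conditions the rule; the last vowel is.
"mogok" has last vowel 'o'. The stems whose last vowel is 'o' (nontatof → ranontatofoth, tedhutbos → ratedhutbosoth) add ra- … -oth around the stem.
So mogok → ramogokoth.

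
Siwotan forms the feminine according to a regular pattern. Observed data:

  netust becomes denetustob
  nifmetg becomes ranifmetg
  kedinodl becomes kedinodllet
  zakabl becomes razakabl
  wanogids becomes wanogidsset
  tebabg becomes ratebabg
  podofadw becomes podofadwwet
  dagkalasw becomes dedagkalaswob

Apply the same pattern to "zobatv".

podofadw and dagkalasw both end in -w yet inflect differently (podofadwwet, dedagkalaswob), so the final letter is not what conditions the rule; the second-to-last letter is.
"zobatv" has second-to-last letter 't'. The one such stem in the data (nifmetg → ranifmetg) adds the prefix ra-, so the same rule applies.
The other patterns: stems whose second-to-last letter is 'd' double the final consonant and add -et; stems whose second-to-last letter is 's' add de- … -ob around the stem.
So zobatv → razobatv.

razobatv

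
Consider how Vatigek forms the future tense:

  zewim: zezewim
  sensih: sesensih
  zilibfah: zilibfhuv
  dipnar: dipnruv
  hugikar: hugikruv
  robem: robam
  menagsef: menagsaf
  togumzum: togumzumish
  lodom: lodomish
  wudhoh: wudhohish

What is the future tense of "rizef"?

rizaf

sensih and zilibfah both end in -h yet inflect differently (sesensih, zilibfhuv), so the final letter is not what conditions the rule; the last vowel is.
"rizef" has last vowel 'e'. The stems whose last vowel is 'e' (robem → robam, menagsef → menagsaf) change the last vowel to 'a'.
So rizef → rizaf.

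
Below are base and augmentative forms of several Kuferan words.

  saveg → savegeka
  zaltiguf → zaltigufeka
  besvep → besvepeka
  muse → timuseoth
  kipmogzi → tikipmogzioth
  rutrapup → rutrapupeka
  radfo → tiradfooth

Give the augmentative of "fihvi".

tifihvioth

saveg and muse both have last vowel 'e' yet inflect differently (savegeka, timuseoth), so the last vowel is not what conditions the rule; whether the stem ends in a vowel or a consonant is.
"fihvi" ends in a vowel. The stems ending in a vowel (muse → timuseoth, radfo → tiradfooth, kipmogzi → tikipmogzioth) add ti- … -oth around the stem.
The other pattern: stems ending in a consonant add -eka.
So fihvi → tifihvioth.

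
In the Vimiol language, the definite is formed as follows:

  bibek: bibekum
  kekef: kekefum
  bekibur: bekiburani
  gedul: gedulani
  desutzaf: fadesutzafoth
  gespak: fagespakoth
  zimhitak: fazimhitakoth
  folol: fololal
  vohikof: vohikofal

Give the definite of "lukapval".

kekef and desutzaf both end in -f yet inflect differently (kekefum, fadesutzafoth), so the final letter is not what conditions the rule; the last vowel is.
"lukapval" has last vowel 'a'. The stems whose last vowel is 'a' (desutzaf → fadesutzafoth, gespak → fagespakoth, zimhitak → fazimhitakoth) add fa- … -oth around the stem.
The other patterns: stems whose last vowel is 'e' add -um; stems whose last vowel is 'u' add -ani; stems whose last vowel is 'o' add -al.
So lukapval → falukapvaloth.

falukapvaloth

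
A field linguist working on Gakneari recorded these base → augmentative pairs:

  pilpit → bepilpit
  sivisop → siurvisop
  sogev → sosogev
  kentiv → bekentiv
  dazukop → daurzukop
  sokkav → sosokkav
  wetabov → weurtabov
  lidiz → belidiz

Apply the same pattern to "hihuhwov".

"hihuhwov" has last vowel 'o'. The stems whose last vowel is 'o' (dazukop → daurzukop, sivisop → siurvisop, wetabov → weurtabov) insert -ur- after the first vowel.
The other patterns: stems whose last vowel is 'i' add the prefix be-; stems whose last vowel is 'a' or 'e' repeat the first consonant+vowel as a prefix.
So hihuhwov → hiurhuhwov.

hiurhuhwov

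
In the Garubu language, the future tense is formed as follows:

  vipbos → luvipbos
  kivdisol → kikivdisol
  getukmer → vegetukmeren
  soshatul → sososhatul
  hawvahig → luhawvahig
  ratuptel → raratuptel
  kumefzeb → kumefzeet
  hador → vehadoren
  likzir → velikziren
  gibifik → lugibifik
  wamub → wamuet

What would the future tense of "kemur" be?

kivdisol and hador both have last vowel 'o' yet inflect differently (kikivdisol, vehadoren), so the last vowel is not what conditions the rule; the final letter is.
"kemur" ends in -r. The stems ending in -r (hador → vehadoren, likzir → velikziren, getukmer → vegetukmeren) add ve- … -en around the stem.
So kemur → vekemuren.

vekemuren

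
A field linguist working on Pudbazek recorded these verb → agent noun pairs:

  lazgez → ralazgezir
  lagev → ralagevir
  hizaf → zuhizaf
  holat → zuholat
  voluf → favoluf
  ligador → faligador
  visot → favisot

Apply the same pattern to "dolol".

hizaf and voluf both end in -f yet inflect differently (zuhizaf, favoluf), so the final letter is not what conditions the rule; the last vowel is.
"dolol" has last vowel 'o'. The stems whose last vowel is 'o' (ligador → faligador, visot → favisot) add the prefix fa-.
The other patterns: stems whose last vowel is 'e' add ra- … -ir around the stem; stems whose last vowel is 'a' add the prefix zu-.
So dolol → fadolol.

fadolol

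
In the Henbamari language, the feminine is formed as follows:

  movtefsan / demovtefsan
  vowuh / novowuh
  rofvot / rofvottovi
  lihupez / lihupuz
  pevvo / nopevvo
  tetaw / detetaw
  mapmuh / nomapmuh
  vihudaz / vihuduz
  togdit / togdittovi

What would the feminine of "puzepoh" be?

nopuzepoh

"puzepoh" ends in -h. The stems ending in -h (vowuh → novowuh, mapmuh → nomapmuh) add the prefix no-.
So puzepoh → nopuzepoh.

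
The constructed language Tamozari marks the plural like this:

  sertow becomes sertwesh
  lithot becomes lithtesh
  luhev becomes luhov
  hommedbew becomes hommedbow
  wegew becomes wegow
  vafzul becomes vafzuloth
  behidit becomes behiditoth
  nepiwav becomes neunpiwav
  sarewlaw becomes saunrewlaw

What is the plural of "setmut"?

setmutoth

sertow and hommedbew both end in -w yet inflect differently (sertwesh, hommedbow), so the final letter is not what conditions the rule; the last vowel is.
"setmut" has last vowel 'u'. The one such stem in the data (vafzul → vafzuloth) adds -oth, so the same rule applies.
The other patterns: stems whose last vowel is 'o' delete the last vowel and add -esh; stems whose last vowel is 'e' change the last vowel to 'o'; stems whose last vowel is 'a' insert -un- after the first vowel.
So setmut → setmutoth.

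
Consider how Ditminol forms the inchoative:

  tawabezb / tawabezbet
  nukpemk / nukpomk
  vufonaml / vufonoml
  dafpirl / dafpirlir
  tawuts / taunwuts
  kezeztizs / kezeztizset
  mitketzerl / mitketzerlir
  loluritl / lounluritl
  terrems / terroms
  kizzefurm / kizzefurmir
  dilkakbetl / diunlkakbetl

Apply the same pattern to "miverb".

miverbir

mitketzerl and loluritl both end in -l yet inflect differently (mitketzerlir, lounluritl), so the final letter is not what conditions the rule; the second-to-last letter is.
"miverb" has second-to-last letter 'r'. The stems whose second-to-last letter is 'r' (mitketzerl → mitketzerlir, dafpirl → dafpirlir, kizzefurm → kizzefurmir) add -ir.
The other patterns: stems whose second-to-last letter is 't' insert -un- after the first vowel; stems whose second-to-last letter is 'z' add -et; stems whose second-to-last letter is 'm' change the last vowel to 'o'.
So miverb → miverbir.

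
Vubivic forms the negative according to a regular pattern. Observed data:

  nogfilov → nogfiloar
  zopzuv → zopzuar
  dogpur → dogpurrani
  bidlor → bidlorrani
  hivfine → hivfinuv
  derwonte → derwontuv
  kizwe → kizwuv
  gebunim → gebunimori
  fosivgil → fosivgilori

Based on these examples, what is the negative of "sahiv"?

sahiar

zopzuv and dogpur both have last vowel 'u' yet inflect differently (zopzuar, dogpurrani), so the last vowel is not what conditions the rule; the final letter is.
"sahiv" ends in -v. The stems ending in -v (nogfilov → nogfiloar, zopzuv → zopzuar) drop the final letter and add -ar.
So sahiv → sahiar.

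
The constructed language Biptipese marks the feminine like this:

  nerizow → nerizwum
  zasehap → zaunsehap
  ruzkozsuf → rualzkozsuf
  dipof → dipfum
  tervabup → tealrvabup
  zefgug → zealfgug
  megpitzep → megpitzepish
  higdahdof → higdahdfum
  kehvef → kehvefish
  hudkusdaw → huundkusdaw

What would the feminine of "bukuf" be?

kehvef and higdahdof both end in -f yet inflect differently (kehvefish, higdahdfum), so the final letter is not what conditions the rule; the last vowel is.
"bukuf" has last vowel 'u'. The stems whose last vowel is 'u' (tervabup → tealrvabup, zefgug → zealfgug, ruzkozsuf → rualzkozsuf) insert -al- after the first vowel.
So bukuf → bualkuf.

bualkuf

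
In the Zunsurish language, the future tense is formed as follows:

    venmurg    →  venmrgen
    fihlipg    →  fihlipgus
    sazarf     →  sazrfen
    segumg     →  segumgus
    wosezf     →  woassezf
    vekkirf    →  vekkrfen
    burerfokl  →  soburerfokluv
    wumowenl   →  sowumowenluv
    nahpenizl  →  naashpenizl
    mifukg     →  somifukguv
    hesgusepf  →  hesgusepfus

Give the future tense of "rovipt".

wosezf and sazarf both end in -f yet inflect differently (woassezf, sazrfen), so the final letter is not what conditions the rule; the second-to-last letter is.
"rovipt" has second-to-last letter 'p'. The stems whose second-to-last letter is 'p' (hesgusepf → hesgusepfus, fihlipg → fihlipgus) add -us.
So rovipt → roviptus.

roviptus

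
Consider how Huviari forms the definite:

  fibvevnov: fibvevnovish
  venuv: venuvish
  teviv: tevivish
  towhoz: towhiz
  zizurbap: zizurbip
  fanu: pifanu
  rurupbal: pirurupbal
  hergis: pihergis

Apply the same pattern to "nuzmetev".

"nuzmetev" ends in -v. The stems ending in -v (fibvevnov → fibvevnovish, venuv → venuvish, teviv → tevivish) add -ish.
The other patterns: stems ending in -p or -z change the last vowel to 'i'; stems ending in -l, -s or -u add the prefix pi-.
So nuzmetev → nuzmetevish.

nuzmetevish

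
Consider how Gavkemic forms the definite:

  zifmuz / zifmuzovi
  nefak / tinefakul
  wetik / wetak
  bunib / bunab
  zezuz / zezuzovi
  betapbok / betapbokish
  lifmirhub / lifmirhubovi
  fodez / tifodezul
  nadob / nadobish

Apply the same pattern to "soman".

"soman" has last vowel 'a'. The one such stem in the data (nefak → tinefakul) adds ti- … -ul around the stem, so the same rule applies.
The other patterns: stems whose last vowel is 'i' change the last vowel to 'a'; stems whose last vowel is 'o' add -ish; stems whose last vowel is 'u' add -ovi.
So soman → tisomanul.

tisomanul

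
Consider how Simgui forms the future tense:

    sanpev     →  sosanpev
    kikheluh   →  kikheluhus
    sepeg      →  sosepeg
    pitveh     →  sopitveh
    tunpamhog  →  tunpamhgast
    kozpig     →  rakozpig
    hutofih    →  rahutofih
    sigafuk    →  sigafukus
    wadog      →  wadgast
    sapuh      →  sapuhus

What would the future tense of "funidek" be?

sofunidek

pitveh and kikheluh both end in -h yet inflect differently (sopitveh, kikheluhus), so the final letter is not what conditions the rule; the last vowel is.
"funidek" has last vowel 'e'. The stems whose last vowel is 'e' (pitveh → sopitveh, sepeg → sosepeg, sanpev → sosanpev) add the prefix so-.
The other patterns: stems whose last vowel is 'u' add -us; stems whose last vowel is 'i' add the prefix ra-; stems whose last vowel is 'o' delete the last vowel and add -ast.
So funidek → sofunidek.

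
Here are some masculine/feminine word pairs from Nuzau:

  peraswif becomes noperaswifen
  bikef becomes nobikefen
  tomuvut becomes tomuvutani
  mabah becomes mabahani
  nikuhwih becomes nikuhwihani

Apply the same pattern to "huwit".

huwitani

"huwit" ends in -t. The one such stem in the data (tomuvut → tomuvutani) adds -ani, so the same rule applies.
So huwit → huwitani.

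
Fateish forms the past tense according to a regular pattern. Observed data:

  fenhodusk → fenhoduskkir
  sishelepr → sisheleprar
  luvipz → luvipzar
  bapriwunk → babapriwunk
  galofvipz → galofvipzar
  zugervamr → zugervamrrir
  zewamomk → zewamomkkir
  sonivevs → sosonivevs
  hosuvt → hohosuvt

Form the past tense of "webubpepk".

webubpepkar

sishelepr and zugervamr both end in -r yet inflect differently (sisheleprar, zugervamrrir), so the final letter is not what conditions the rule; the second-to-last letter is.
"webubpepk" has second-to-last letter 'p'. The stems whose second-to-last letter is 'p' (luvipz → luvipzar, galofvipz → galofvipzar, sishelepr → sisheleprar) add -ar.
The other patterns: stems whose second-to-last letter is 'n' or 'v' repeat the first consonant+vowel as a prefix; stems whose second-to-last letter is 'm' or 's' double the final consonant and add -ir.
So webubpepk → webubpepkar.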